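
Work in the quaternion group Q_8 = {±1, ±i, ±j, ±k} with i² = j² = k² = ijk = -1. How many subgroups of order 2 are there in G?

1

|G| = 8 and 2 | 8, so subgroups of order 2 are possible by Lagrange.
The subgroups of order 2 are: {1, -1}.
So G has 1 subgroup of order 2.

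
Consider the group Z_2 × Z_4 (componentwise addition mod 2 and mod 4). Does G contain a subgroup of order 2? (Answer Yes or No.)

Yes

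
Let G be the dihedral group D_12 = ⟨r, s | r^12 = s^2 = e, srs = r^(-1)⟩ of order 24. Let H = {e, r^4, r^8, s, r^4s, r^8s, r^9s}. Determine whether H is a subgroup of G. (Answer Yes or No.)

No

|H| = 7 does not divide |G| = 24, so by Lagrange H is not a subgroup.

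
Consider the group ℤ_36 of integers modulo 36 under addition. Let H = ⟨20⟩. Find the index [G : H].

4

|⟨20⟩| = 9 and |G| = 36.
By Lagrange, [G : H] = |G|/|H| = 36/9 = 4.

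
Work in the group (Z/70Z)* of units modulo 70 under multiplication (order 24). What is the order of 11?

3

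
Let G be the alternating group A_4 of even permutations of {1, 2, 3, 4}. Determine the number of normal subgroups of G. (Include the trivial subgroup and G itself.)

3

G has 10 subgroups. Checking conjugation-invariance by order — order 1: 1/1 normal; order 2: 0/3 normal; order 3: 0/4 normal; order 4: 1/1 normal; order 12: 1/1 normal.
Total normal subgroups: 3.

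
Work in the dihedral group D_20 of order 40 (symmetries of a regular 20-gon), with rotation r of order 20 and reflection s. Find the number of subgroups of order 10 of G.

5

|G| = 40 and 10 | 40, so subgroups of order 10 are possible by Lagrange.
The subgroups of order 10 are: {e, r^2, r^4, r^6, r^8, r^10, r^12, r^14, r^16, r^18}; {e, r^4, r^8, r^12, r^16, r^2s, r^6s, r^10s, r^14s, r^18s}; {e, r^4, r^8, r^12, r^16, r^3s, r^7s, r^11s, r^15s, r^19s}; {e, r^4, r^8, r^12, r^16, s, r^4s, r^8s, r^12s, r^16s}; … (5 in all).
So G has 5 subgroups of order 10.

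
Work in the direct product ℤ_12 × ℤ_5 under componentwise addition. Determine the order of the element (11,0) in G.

The order of (11,0) in Z_12 × Z_5 is lcm(ord(11) in Z_12, ord(0) in Z_5).
ord(11) = 12 and ord(0) = 1, so |⟨(11,0)⟩| = lcm(12, 1) = 12.

12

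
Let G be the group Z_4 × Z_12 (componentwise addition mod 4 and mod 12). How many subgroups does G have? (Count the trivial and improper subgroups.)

30

|G| = 48, so by Lagrange every subgroup order divides 48. Divisors: 1, 2, 3, 4, 6, 8, 12, 16, 24, 48.
Subgroups by order — order 1: 1; order 2: 3; order 3: 1; order 4: 7; order 6: 3; order 8: 3; order 12: 7; order 16: 1; order 24: 3; order 48: 1.
Total: 1 + 3 + 1 + 7 + 3 + 3 + 7 + 1 + 3 + 1 = 30.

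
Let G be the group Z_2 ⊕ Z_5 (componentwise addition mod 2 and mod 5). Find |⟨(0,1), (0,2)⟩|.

5

|⟨(0,1)⟩| = 5 and |⟨(0,2)⟩| = 5, so |H| is a multiple of lcm(5, 5) = 5 and divides |G| = 10.
Closing under the operation: H = {(0,0), (0,1), (0,2), (0,3), (0,4)}, so |H| = 5.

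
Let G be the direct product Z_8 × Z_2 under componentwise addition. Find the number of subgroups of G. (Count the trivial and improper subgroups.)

|G| = 16, so by Lagrange every subgroup order divides 16. Divisors: 1, 2, 4, 8, 16.
Subgroups by order — order 1: 1; order 2: 3; order 4: 3; order 8: 3; order 16: 1.
Total: 1 + 3 + 3 + 3 + 1 = 11.

11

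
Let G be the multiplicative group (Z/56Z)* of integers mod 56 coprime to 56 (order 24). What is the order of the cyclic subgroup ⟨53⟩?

Compute successive powers of 53 mod 56: 53, 9, 29, 25, 37, 1; 53^6 ≡ 1 (mod 56).
So |⟨53⟩| = 6.

6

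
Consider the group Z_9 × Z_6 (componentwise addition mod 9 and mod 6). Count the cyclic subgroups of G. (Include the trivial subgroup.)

16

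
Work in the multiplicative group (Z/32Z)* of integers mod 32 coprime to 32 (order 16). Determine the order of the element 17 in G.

2

Compute successive powers of 17 mod 32: 17, 1; 17^2 ≡ 1 (mod 32).
So |⟨17⟩| = 2.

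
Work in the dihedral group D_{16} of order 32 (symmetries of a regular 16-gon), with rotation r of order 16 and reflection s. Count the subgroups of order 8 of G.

5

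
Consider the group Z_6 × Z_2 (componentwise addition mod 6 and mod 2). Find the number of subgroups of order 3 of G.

|G| = 12 and 3 | 12, so subgroups of order 3 are possible by Lagrange.
The subgroups of order 3 are: {(0,0), (2,0), (4,0)}.
So G has 1 subgroup of order 3.

1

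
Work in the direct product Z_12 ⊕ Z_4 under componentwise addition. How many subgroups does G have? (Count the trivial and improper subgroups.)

|G| = 48, so by Lagrange every subgroup order divides 48. Divisors: 1, 2, 3, 4, 6, 8, 12, 16, 24, 48.
Subgroups by order — order 1: 1; order 2: 3; order 3: 1; order 4: 7; order 6: 3; order 8: 3; order 12: 7; order 16: 1; order 24: 3; order 48: 1.
Total: 1 + 3 + 1 + 7 + 3 + 3 + 7 + 1 + 3 + 1 = 30.

30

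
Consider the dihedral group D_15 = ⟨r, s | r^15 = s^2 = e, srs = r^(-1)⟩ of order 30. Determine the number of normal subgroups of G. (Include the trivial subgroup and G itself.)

5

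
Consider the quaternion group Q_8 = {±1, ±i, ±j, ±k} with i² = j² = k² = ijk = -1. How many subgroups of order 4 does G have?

3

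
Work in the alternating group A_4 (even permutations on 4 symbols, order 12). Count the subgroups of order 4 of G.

1

|G| = 12 and 4 | 12, so subgroups of order 4 are possible by Lagrange.
The subgroups of order 4 are: {e, (1 2)(3 4), (1 3)(2 4), (1 4)(2 3)}.
So G has 1 subgroup of order 4.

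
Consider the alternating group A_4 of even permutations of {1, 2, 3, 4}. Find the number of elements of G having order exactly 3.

The elements of order 3 are: (2 3 4), (2 4 3), (1 2 3), (1 2 4), (1 3 2), (1 3 4), (1 4 2), (1 4 3).
That's 8.

8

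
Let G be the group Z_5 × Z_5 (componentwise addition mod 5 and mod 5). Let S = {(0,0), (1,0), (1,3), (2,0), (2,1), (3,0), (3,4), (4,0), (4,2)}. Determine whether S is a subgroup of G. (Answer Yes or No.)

|S| = 9 does not divide |G| = 25, so by Lagrange S is not a subgroup.

No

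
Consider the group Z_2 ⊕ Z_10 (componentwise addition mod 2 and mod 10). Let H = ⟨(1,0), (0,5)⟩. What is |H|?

4

|⟨(1,0)⟩| = 2 and |⟨(0,5)⟩| = 2, so |H| is a multiple of lcm(2, 2) = 2 and divides |G| = 20.
Closing under the operation: H = {(0,0), (0,5), (1,0), (1,5)}, so |H| = 4.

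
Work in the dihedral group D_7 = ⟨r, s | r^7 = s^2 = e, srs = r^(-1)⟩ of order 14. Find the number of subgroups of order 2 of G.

7

|G| = 14 and 2 | 14, so subgroups of order 2 are possible by Lagrange.
The subgroups of order 2 are: {e, r^2s}; {e, r^3s}; {e, r^4s}; {e, r^5s}; … (7 in all).
So G has 7 subgroups of order 2.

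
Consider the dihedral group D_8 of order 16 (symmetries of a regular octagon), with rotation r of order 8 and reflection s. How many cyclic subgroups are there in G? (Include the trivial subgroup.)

12

Group the elements of G by the cyclic subgroup they generate; each cyclic subgroup of order d accounts for φ(d) elements.
Cyclic subgroups by order — order 1: 1; order 2: 9; order 4: 1; order 8: 1.
Total: 12.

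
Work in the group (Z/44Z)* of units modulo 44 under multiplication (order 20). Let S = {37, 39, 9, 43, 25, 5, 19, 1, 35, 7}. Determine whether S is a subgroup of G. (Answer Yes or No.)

Yes

|S| = 10 divides |G| = 20, consistent with Lagrange.
S contains the identity, every element's inverse is in S, and S is closed under ·: it is a subgroup.
In fact S = ⟨35⟩.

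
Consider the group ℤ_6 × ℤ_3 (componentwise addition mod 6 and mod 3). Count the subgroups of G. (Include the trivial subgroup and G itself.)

12

|G| = 18, so by Lagrange every subgroup order divides 18. Divisors: 1, 2, 3, 6, 9, 18.
Subgroups by order — order 1: 1; order 2: 1; order 3: 4; order 6: 4; order 9: 1; order 18: 1.
Total: 1 + 1 + 4 + 4 + 1 + 1 = 12.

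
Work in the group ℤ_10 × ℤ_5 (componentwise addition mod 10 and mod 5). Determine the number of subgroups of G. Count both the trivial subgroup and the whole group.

16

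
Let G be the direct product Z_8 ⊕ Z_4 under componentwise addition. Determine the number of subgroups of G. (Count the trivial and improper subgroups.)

|G| = 32, so by Lagrange every subgroup order divides 32. Divisors: 1, 2, 4, 8, 16, 32.
Subgroups by order — order 1: 1; order 2: 3; order 4: 7; order 8: 7; order 16: 3; order 32: 1.
Total: 1 + 3 + 7 + 7 + 3 + 1 = 22.

22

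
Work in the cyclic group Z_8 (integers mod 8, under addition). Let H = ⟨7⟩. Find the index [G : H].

1

|⟨7⟩| = 8 and |G| = 8.
By Lagrange, [G : H] = |G|/|H| = 8/8 = 1.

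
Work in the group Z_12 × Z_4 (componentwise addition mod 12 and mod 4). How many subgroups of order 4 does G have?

7

|G| = 48 and 4 | 48, so subgroups of order 4 are possible by Lagrange.
The subgroups of order 4 are: {(0,0), (0,1), (0,2), (0,3)}; {(0,0), (0,2), (6,0), (6,2)}; {(0,0), (0,2), (6,1), (6,3)}; {(0,0), (3,0), (6,0), (9,0)}; … (7 in all).
So G has 7 subgroups of order 4.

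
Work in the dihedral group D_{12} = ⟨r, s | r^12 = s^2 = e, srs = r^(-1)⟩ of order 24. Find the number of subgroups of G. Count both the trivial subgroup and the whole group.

|G| = 24, so by Lagrange every subgroup order divides 24. Divisors: 1, 2, 3, 4, 6, 8, 12, 24.
Subgroups by order — order 1: 1; order 2: 13; order 3: 1; order 4: 7; order 6: 5; order 8: 3; order 12: 3; order 24: 1.
Total: 1 + 13 + 1 + 7 + 5 + 3 + 3 + 1 = 34.

34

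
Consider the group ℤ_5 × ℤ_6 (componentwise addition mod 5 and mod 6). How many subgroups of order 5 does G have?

|G| = 30 and 5 | 30, so subgroups of order 5 are possible by Lagrange.
The subgroups of order 5 are: {(0,0), (1,0), (2,0), (3,0), (4,0)}.
So G has 1 subgroup of order 5.

1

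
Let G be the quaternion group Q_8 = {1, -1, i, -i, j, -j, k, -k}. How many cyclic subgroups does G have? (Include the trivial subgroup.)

5

Group the elements of G by the cyclic subgroup they generate; each cyclic subgroup of order d accounts for φ(d) elements.
Cyclic subgroups by order — order 1: 1; order 2: 1; order 4: 3.
Total: 5.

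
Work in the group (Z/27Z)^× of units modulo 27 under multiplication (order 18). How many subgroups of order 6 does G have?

1

|G| = 18 and 6 | 18, so subgroups of order 6 are possible by Lagrange.
The subgroups of order 6 are: {1, 8, 10, 17, 19, 26}.
So G has 1 subgroup of order 6.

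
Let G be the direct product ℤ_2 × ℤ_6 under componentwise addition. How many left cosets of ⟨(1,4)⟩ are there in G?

2

|⟨(1,4)⟩| = 6 and |G| = 12.
By Lagrange, [G : H] = |G|/|H| = 12/6 = 2.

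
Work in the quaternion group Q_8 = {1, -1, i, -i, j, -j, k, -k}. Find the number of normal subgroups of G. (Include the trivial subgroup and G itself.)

G has 6 subgroups. Checking conjugation-invariance by order — order 1: 1/1 normal; order 2: 1/1 normal; order 4: 3/3 normal; order 8: 1/1 normal.
Total normal subgroups: 6.

6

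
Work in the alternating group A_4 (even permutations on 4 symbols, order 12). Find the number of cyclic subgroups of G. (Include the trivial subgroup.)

8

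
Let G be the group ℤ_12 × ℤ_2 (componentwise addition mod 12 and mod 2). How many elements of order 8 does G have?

An element (a,b) has order lcm(ord(a), ord(b)); count pairs with lcm equal to 8.
Enumerating gives 0 such elements.

0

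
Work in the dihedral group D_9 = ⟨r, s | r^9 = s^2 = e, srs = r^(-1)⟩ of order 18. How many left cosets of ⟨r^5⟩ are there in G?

2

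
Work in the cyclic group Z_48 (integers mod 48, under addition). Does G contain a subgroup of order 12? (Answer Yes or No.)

12 | 48. A subgroup of order 12 is {0, 4, 8, 12, 16, 20, 24, 28, 32, 36, 40, 44}.

Yes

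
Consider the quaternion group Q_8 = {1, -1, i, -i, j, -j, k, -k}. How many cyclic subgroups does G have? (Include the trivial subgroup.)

A cyclic subgroup of order d is generated by each of its φ(d) elements of order d, so the cyclic subgroups of order d number (#elements of order d)/φ(d).
Cyclic subgroups by order — order 1: 1; order 2: 1; order 4: 3.
Total: 5.

5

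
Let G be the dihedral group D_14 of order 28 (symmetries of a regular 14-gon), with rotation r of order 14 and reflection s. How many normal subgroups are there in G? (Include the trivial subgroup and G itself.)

G has 28 subgroups. Checking conjugation-invariance by order — order 1: 1/1 normal; order 2: 1/15 normal; order 4: 0/7 normal; order 7: 1/1 normal; order 14: 3/3 normal; order 28: 1/1 normal.
Total normal subgroups: 7.

7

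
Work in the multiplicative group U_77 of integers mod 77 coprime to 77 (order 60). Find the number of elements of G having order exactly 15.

8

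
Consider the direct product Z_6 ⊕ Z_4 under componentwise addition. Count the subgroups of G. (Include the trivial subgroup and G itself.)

16

|G| = 24, so by Lagrange every subgroup order divides 24. Divisors: 1, 2, 3, 4, 6, 8, 12, 24.
Subgroups by order — order 1: 1; order 2: 3; order 3: 1; order 4: 3; order 6: 3; order 8: 1; order 12: 3; order 24: 1.
Total: 1 + 3 + 1 + 3 + 3 + 1 + 3 + 1 = 16.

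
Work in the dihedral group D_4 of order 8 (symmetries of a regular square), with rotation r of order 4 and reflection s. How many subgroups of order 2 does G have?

5

|G| = 8 and 2 | 8, so subgroups of order 2 are possible by Lagrange.
The subgroups of order 2 are: {e, r^2}; {e, r^2s}; {e, r^3s}; {e, rs}; … (5 in all).
So G has 5 subgroups of order 2.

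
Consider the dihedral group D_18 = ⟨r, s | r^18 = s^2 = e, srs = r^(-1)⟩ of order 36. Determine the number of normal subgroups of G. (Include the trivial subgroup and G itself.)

G has 45 subgroups. Checking conjugation-invariance by order — order 1: 1/1 normal; order 2: 1/19 normal; order 3: 1/1 normal; order 4: 0/9 normal; order 6: 1/7 normal; order 9: 1/1 normal; order 12: 0/3 normal; order 18: 3/3 normal; order 36: 1/1 normal.
Total normal subgroups: 9.

9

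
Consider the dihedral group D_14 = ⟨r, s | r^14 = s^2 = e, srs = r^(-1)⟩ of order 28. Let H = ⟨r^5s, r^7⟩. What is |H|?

4

|⟨r^5s⟩| = 2 and |⟨r^7⟩| = 2, so |H| is a multiple of lcm(2, 2) = 2 and divides |G| = 28.
Closing under the operation: H = {e, r^7, r^5s, r^12s}, so |H| = 4.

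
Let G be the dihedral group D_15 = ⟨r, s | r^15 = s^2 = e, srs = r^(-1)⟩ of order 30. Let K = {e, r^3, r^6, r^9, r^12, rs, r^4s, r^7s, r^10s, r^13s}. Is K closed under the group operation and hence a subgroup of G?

|K| = 10 divides |G| = 30, consistent with Lagrange.
K contains the identity, every element's inverse is in K, and K is closed under ·: it is a subgroup.

Yes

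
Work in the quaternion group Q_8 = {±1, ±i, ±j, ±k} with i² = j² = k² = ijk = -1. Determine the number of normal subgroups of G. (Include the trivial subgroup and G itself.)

6

G has 6 subgroups. Checking conjugation-invariance by order — order 1: 1/1 normal; order 2: 1/1 normal; order 4: 3/3 normal; order 8: 1/1 normal.
Total normal subgroups: 6.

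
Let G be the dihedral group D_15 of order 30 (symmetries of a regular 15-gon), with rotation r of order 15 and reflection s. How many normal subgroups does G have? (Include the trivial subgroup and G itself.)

G has 28 subgroups. Checking conjugation-invariance by order — order 1: 1/1 normal; order 2: 0/15 normal; order 3: 1/1 normal; order 5: 1/1 normal; order 6: 0/5 normal; order 10: 0/3 normal; order 15: 1/1 normal; order 30: 1/1 normal.
Total normal subgroups: 5.

5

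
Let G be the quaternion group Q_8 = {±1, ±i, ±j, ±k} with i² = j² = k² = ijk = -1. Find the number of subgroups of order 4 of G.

3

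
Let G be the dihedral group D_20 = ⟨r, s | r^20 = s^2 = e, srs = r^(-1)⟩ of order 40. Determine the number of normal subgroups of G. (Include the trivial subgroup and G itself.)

9

G has 48 subgroups. Checking conjugation-invariance by order — order 1: 1/1 normal; order 2: 1/21 normal; order 4: 1/11 normal; order 5: 1/1 normal; order 8: 0/5 normal; order 10: 1/5 normal; order 20: 3/3 normal; order 40: 1/1 normal.
Total normal subgroups: 9.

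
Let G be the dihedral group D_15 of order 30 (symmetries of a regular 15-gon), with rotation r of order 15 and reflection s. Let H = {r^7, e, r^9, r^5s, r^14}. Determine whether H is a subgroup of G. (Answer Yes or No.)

No

r^9 ∈ H but its inverse r^6 ∉ H, so H is not a subgroup.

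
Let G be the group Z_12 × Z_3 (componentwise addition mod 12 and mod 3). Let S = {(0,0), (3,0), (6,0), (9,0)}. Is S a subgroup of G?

|S| = 4 divides |G| = 36, consistent with Lagrange.
S contains the identity, every element's inverse is in S, and S is closed under +: it is a subgroup.
In fact S = ⟨(9,0)⟩.

Yes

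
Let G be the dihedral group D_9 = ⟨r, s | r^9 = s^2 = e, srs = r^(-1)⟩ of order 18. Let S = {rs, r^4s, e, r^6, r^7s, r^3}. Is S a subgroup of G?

Yes

|S| = 6 divides |G| = 18, consistent with Lagrange.
S contains the identity, every element's inverse is in S, and S is closed under ·: it is a subgroup.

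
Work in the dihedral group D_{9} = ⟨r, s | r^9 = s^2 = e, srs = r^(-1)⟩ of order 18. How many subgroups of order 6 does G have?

3

|G| = 18 and 6 | 18, so subgroups of order 6 are possible by Lagrange.
The subgroups of order 6 are: {e, r^3, r^6, r^2s, r^5s, r^8s}; {e, r^3, r^6, s, r^3s, r^6s}; {e, r^3, r^6, rs, r^4s, r^7s}.
So G has 3 subgroups of order 6.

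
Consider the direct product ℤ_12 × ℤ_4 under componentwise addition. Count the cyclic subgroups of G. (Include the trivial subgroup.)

Each element a generates a cyclic subgroup ⟨a⟩; distinct elements may generate the same one (a cyclic group of order d has φ(d) generators).
Cyclic subgroups by order — order 1: 1; order 2: 3; order 3: 1; order 4: 6; order 6: 3; order 12: 6.
Total: 20.

20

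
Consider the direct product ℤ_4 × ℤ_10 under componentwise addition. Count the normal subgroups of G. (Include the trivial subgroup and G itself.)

16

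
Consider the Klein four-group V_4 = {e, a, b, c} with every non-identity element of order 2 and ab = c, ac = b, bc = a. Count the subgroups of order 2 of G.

3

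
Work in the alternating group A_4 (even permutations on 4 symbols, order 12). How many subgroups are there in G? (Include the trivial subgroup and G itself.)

10

|G| = 12, so by Lagrange every subgroup order divides 12. Divisors: 1, 2, 3, 4, 6, 12.
Subgroups by order — order 1: 1; order 2: 3; order 3: 4; order 4: 1; order 6: 0; order 12: 1.
Total: 1 + 3 + 4 + 1 + 0 + 1 = 10.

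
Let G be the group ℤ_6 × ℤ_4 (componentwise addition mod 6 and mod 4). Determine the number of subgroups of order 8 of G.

1

|G| = 24 and 8 | 24, so subgroups of order 8 are possible by Lagrange.
The subgroups of order 8 are: {(0,0), (0,1), (0,2), (0,3), (3,0), (3,1), (3,2), (3,3)}.
So G has 1 subgroup of order 8.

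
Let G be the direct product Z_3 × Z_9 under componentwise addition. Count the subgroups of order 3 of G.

|G| = 27 and 3 | 27, so subgroups of order 3 are possible by Lagrange.
The subgroups of order 3 are: {(0,0), (0,3), (0,6)}; {(0,0), (1,0), (2,0)}; {(0,0), (1,3), (2,6)}; {(0,0), (1,6), (2,3)}.
So G has 4 subgroups of order 3.

4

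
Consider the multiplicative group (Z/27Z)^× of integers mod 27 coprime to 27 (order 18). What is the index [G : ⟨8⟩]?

|⟨8⟩| = 6 and |G| = 18.
By Lagrange, [G : H] = |G|/|H| = 18/6 = 3.

3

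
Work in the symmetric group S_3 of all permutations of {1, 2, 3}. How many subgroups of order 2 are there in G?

3

|G| = 6 and 2 | 6, so subgroups of order 2 are possible by Lagrange.
The subgroups of order 2 are: {e, (1 2)}; {e, (1 3)}; {e, (2 3)}.
So G has 3 subgroups of order 2.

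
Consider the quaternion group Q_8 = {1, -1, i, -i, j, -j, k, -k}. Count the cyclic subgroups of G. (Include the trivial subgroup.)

5

Group the elements of G by the cyclic subgroup they generate; each cyclic subgroup of order d accounts for φ(d) elements.
Cyclic subgroups by order — order 1: 1; order 2: 1; order 4: 3.
Total: 5.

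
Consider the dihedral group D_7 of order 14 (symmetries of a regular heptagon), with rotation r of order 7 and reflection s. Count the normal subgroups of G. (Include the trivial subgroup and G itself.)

3

G has 10 subgroups. Checking conjugation-invariance by order — order 1: 1/1 normal; order 2: 0/7 normal; order 7: 1/1 normal; order 14: 1/1 normal.
Total normal subgroups: 3.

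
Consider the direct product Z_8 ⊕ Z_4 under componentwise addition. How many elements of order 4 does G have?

An element (a,b) has order lcm(ord(a), ord(b)); count pairs with lcm equal to 4.
Enumerating gives 12 such elements.

12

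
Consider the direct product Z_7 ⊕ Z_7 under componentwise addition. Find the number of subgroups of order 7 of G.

8

|G| = 49 and 7 | 49, so subgroups of order 7 are possible by Lagrange.
The subgroups of order 7 are: {(0,0), (0,1), (0,2), (0,3), (0,4), (0,5), (0,6)}; {(0,0), (1,0), (2,0), (3,0), (4,0), (5,0), (6,0)}; {(0,0), (1,1), (2,2), (3,3), (4,4), (5,5), (6,6)}; {(0,0), (1,2), (2,4), (3,6), (4,1), (5,3), (6,5)}; … (8 in all).
So G has 8 subgroups of order 7.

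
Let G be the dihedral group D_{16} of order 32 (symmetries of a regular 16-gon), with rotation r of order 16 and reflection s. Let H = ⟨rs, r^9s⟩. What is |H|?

|⟨rs⟩| = 2 and |⟨r^9s⟩| = 2, so |H| is a multiple of lcm(2, 2) = 2 and divides |G| = 32.
Closing under the operation: H = {e, r^8, rs, r^9s}, so |H| = 4.

4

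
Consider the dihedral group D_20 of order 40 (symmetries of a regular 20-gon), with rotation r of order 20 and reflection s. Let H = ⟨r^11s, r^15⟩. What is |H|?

8

|⟨r^11s⟩| = 2 and |⟨r^15⟩| = 4, so |H| is a multiple of lcm(2, 4) = 4 and divides |G| = 40.
Closing under the operation: H = {e, r^5, r^10, r^15, rs, r^6s, r^11s, r^16s}, so |H| = 8.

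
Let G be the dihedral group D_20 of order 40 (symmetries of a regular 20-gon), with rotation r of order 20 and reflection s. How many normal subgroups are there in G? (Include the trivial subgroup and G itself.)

9

G has 48 subgroups. Checking conjugation-invariance by order — order 1: 1/1 normal; order 2: 1/21 normal; order 4: 1/11 normal; order 5: 1/1 normal; order 8: 0/5 normal; order 10: 1/5 normal; order 20: 3/3 normal; order 40: 1/1 normal.
Total normal subgroups: 9.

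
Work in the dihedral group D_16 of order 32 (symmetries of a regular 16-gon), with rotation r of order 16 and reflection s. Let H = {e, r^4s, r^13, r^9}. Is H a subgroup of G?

r^9 ∈ H but its inverse r^7 ∉ H, so H is not a subgroup.

No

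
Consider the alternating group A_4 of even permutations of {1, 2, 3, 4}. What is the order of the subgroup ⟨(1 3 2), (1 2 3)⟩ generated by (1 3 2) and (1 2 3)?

|⟨(1 3 2)⟩| = 3 and |⟨(1 2 3)⟩| = 3, so |H| is a multiple of lcm(3, 3) = 3 and divides |G| = 12.
Closing under the operation: H = {e, (1 2 3), (1 3 2)}, so |H| = 3.

3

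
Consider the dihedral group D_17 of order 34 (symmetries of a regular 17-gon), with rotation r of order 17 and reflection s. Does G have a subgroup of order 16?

16 does not divide |G| = 34, so by Lagrange no subgroup of order 16 exists.

No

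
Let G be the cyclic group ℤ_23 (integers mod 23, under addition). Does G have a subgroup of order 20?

20 does not divide |G| = 23, so by Lagrange no subgroup of order 20 exists.

No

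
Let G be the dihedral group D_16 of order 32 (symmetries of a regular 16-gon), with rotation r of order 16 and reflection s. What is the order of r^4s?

2

Computing powers of r^4s: the smallest k with (r^4s)^k = e is k = 2.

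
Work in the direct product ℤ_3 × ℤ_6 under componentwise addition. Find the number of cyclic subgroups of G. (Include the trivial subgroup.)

10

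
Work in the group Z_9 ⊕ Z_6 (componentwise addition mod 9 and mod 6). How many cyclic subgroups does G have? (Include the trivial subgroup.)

16

Each element a generates a cyclic subgroup ⟨a⟩; distinct elements may generate the same one (a cyclic group of order d has φ(d) generators).
Cyclic subgroups by order — order 1: 1; order 2: 1; order 3: 4; order 6: 4; order 9: 3; order 18: 3.
Total: 16.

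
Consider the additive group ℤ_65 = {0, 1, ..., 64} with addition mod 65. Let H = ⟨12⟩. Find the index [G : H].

|⟨12⟩| = 65 and |G| = 65.
By Lagrange, [G : H] = |G|/|H| = 65/65 = 1.

1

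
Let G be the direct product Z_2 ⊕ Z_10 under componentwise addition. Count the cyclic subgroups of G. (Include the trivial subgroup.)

8

Group the elements of G by the cyclic subgroup they generate; each cyclic subgroup of order d accounts for φ(d) elements.
Cyclic subgroups by order — order 1: 1; order 2: 3; order 5: 1; order 10: 3.
Total: 8.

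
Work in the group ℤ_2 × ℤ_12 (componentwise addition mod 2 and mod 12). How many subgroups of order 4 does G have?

|G| = 24 and 4 | 24, so subgroups of order 4 are possible by Lagrange.
The subgroups of order 4 are: {(0,0), (0,3), (0,6), (0,9)}; {(0,0), (0,6), (1,0), (1,6)}; {(0,0), (0,6), (1,3), (1,9)}.
So G has 3 subgroups of order 4.

3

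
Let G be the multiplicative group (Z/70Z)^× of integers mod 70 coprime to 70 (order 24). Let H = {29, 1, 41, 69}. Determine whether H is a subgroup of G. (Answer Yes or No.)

|H| = 4 divides |G| = 24, consistent with Lagrange.
H contains the identity, every element's inverse is in H, and H is closed under ·: it is a subgroup.

Yes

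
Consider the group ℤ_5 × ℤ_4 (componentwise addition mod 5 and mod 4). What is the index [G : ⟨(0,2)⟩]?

10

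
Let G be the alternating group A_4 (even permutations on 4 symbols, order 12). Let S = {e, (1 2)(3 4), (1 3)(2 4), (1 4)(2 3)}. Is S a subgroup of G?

Yes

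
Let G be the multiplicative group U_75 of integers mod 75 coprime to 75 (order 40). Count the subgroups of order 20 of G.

|G| = 40 and 20 | 40, so subgroups of order 20 are possible by Lagrange.
The subgroups of order 20 are: {1, 4, 11, 14, 16, 19, 26, 29, 31, 34, 41, 44, 46, 49, 56, 59, 61, 64, 71, 74}; {1, 4, 7, 13, 16, 19, 22, 28, 31, 34, 37, 43, 46, 49, 52, 58, 61, 64, 67, 73}; {1, 2, 4, 8, 16, 17, 19, 23, 31, 32, 34, 38, 46, 47, 49, 53, 61, 62, 64, 68}.
So G has 3 subgroups of order 20.

3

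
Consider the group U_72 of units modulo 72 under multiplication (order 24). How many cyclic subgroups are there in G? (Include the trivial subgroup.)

Group the elements of G by the cyclic subgroup they generate; each cyclic subgroup of order d accounts for φ(d) elements.
Cyclic subgroups by order — order 1: 1; order 2: 7; order 3: 1; order 6: 7.
Total: 16.

16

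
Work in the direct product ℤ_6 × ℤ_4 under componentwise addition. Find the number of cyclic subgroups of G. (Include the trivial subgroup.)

Group the elements of G by the cyclic subgroup they generate; each cyclic subgroup of order d accounts for φ(d) elements.
Cyclic subgroups by order — order 1: 1; order 2: 3; order 3: 1; order 4: 2; order 6: 3; order 12: 2.
Total: 12.

12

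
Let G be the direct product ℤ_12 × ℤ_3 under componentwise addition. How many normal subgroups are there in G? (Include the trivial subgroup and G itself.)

18

G is abelian, so every subgroup is normal.
G has 18 subgroups in total, hence 18 normal subgroups.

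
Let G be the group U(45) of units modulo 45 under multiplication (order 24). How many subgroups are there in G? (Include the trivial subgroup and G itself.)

16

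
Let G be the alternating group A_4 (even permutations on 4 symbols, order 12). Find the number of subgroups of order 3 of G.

|G| = 12 and 3 | 12, so subgroups of order 3 are possible by Lagrange.
The subgroups of order 3 are: {e, (1 2 3), (1 3 2)}; {e, (1 2 4), (1 4 2)}; {e, (1 3 4), (1 4 3)}; {e, (2 3 4), (2 4 3)}.
So G has 4 subgroups of order 3.

4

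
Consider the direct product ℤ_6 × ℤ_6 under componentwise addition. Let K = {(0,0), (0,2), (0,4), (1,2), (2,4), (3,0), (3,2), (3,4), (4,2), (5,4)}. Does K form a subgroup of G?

|K| = 10 does not divide |G| = 36, so by Lagrange K is not a subgroup.

No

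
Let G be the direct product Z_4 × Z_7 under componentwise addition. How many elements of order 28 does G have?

12

An element (a,b) has order lcm(ord(a), ord(b)); count pairs with lcm equal to 28.
Enumerating gives 12 such elements.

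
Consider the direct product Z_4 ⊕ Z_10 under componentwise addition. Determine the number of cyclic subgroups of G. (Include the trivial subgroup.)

12

A cyclic subgroup of order d is generated by each of its φ(d) elements of order d, so the cyclic subgroups of order d number (#elements of order d)/φ(d).
Cyclic subgroups by order — order 1: 1; order 2: 3; order 4: 2; order 5: 1; order 10: 3; order 20: 2.
Total: 12.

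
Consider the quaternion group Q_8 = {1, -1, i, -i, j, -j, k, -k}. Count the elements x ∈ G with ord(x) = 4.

The elements of order 4 are: i, -i, j, -j, k, -k.
That's 6.

6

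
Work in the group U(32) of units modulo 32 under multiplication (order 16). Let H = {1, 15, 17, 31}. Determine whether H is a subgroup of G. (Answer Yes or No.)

Yes

|H| = 4 divides |G| = 16, consistent with Lagrange.
H contains the identity, every element's inverse is in H, and H is closed under ·: it is a subgroup.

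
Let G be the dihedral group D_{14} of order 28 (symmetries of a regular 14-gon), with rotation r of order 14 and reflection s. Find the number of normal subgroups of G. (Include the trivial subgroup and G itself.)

7

G has 28 subgroups. Checking conjugation-invariance by order — order 1: 1/1 normal; order 2: 1/15 normal; order 4: 0/7 normal; order 7: 1/1 normal; order 14: 3/3 normal; order 28: 1/1 normal.
Total normal subgroups: 7.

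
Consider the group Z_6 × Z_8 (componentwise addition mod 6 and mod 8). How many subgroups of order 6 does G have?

|G| = 48 and 6 | 48, so subgroups of order 6 are possible by Lagrange.
The subgroups of order 6 are: {(0,0), (0,4), (2,0), (2,4), (4,0), (4,4)}; {(0,0), (1,0), (2,0), (3,0), (4,0), (5,0)}; {(0,0), (1,4), (2,0), (3,4), (4,0), (5,4)}.
So G has 3 subgroups of order 6.

3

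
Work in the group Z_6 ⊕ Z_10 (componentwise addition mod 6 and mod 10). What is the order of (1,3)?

30

The order of (1,3) in Z_6 × Z_10 is lcm(ord(1) in Z_6, ord(3) in Z_10).
ord(1) = 6 and ord(3) = 10, so |⟨(1,3)⟩| = lcm(6, 10) = 30.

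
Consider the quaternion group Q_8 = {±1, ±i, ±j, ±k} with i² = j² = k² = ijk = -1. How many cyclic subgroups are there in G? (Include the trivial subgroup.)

5

Each element a generates a cyclic subgroup ⟨a⟩; distinct elements may generate the same one (a cyclic group of order d has φ(d) generators).
Cyclic subgroups by order — order 1: 1; order 2: 1; order 4: 3.
Total: 5.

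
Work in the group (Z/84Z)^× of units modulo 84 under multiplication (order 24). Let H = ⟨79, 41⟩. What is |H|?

12

|⟨79⟩| = 6 and |⟨41⟩| = 2, so |H| is a multiple of lcm(6, 2) = 6 and divides |G| = 24.
Closing under the operation: H = {1, 5, 17, 25, 37, 41, 43, 47, 59, 67, 79, 83}, so |H| = 12.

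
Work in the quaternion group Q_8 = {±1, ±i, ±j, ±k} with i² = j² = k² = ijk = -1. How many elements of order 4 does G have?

The elements of order 4 are: i, -i, j, -j, k, -k.
That's 6.

6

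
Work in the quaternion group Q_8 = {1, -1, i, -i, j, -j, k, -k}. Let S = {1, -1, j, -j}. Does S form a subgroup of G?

Yes

|S| = 4 divides |G| = 8, consistent with Lagrange.
S contains the identity, every element's inverse is in S, and S is closed under ·: it is a subgroup.
In fact S = ⟨j⟩.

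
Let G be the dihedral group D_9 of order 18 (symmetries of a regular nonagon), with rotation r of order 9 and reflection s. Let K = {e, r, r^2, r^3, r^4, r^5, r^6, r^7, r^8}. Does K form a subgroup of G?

|K| = 9 divides |G| = 18, consistent with Lagrange.
K contains the identity, every element's inverse is in K, and K is closed under ·: it is a subgroup.
In fact K = ⟨r^4⟩.

Yes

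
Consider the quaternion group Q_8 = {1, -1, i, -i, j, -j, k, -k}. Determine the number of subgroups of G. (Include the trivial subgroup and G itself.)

6

|G| = 8, so by Lagrange every subgroup order divides 8. Divisors: 1, 2, 4, 8.
Subgroups by order — order 1: 1; order 2: 1; order 4: 3; order 8: 1.
Total: 1 + 1 + 3 + 1 = 6.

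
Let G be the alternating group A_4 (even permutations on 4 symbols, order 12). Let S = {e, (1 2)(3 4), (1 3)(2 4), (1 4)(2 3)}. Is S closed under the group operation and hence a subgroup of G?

Yes

|S| = 4 divides |G| = 12, consistent with Lagrange.
S contains the identity, every element's inverse is in S, and S is closed under ∘: it is a subgroup.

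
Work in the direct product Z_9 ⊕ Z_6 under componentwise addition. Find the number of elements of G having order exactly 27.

An element (a,b) has order lcm(ord(a), ord(b)); count pairs with lcm equal to 27.
Enumerating gives 0 such elements.

0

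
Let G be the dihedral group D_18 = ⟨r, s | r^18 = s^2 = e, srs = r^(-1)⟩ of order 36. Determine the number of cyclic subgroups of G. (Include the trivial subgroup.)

Each element a generates a cyclic subgroup ⟨a⟩; distinct elements may generate the same one (a cyclic group of order d has φ(d) generators).
Cyclic subgroups by order — order 1: 1; order 2: 19; order 3: 1; order 6: 1; order 9: 1; order 18: 1.
Total: 24.

24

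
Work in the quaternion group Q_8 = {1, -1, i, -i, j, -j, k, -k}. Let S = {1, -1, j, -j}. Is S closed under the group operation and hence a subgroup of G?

Yes

|S| = 4 divides |G| = 8, consistent with Lagrange.
S contains the identity, every element's inverse is in S, and S is closed under ·: it is a subgroup.
In fact S = ⟨j⟩.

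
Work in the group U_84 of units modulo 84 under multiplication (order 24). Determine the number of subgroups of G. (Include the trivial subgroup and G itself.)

|G| = 24, so by Lagrange every subgroup order divides 24. Divisors: 1, 2, 3, 4, 6, 8, 12, 24.
Subgroups by order — order 1: 1; order 2: 7; order 3: 1; order 4: 7; order 6: 7; order 8: 1; order 12: 7; order 24: 1.
Total: 1 + 7 + 1 + 7 + 7 + 1 + 7 + 1 = 32.

32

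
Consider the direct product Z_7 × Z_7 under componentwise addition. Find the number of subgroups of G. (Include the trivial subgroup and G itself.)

10

|G| = 49, so by Lagrange every subgroup order divides 49. Divisors: 1, 7, 49.
Subgroups by order — order 1: 1; order 7: 8; order 49: 1.
Total: 1 + 8 + 1 = 10.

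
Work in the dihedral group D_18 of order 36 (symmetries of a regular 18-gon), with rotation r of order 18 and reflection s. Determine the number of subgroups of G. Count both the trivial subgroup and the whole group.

45

|G| = 36, so by Lagrange every subgroup order divides 36. Divisors: 1, 2, 3, 4, 6, 9, 12, 18, 36.
Subgroups by order — order 1: 1; order 2: 19; order 3: 1; order 4: 9; order 6: 7; order 9: 1; order 12: 3; order 18: 3; order 36: 1.
Total: 1 + 19 + 1 + 9 + 7 + 1 + 3 + 3 + 1 = 45.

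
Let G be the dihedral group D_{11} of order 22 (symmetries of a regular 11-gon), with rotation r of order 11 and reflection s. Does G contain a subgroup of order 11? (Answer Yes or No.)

Yes

11 | 22. A subgroup of order 11 is {e, r, r^2, r^3, r^4, r^5, r^6, r^7, r^8, r^9, r^10}.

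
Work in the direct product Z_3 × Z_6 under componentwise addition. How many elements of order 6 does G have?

8

An element (a,b) has order lcm(ord(a), ord(b)); count pairs with lcm equal to 6.
Enumerating gives 8 such elements.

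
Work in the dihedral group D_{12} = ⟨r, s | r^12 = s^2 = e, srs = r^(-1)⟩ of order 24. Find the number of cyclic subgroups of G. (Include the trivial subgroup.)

18

Group the elements of G by the cyclic subgroup they generate; each cyclic subgroup of order d accounts for φ(d) elements.
Cyclic subgroups by order — order 1: 1; order 2: 13; order 3: 1; order 4: 1; order 6: 1; order 12: 1.
Total: 18.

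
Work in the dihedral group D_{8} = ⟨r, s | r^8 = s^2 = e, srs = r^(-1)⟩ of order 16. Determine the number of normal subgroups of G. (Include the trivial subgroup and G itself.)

G has 19 subgroups. Checking conjugation-invariance by order — order 1: 1/1 normal; order 2: 1/9 normal; order 4: 1/5 normal; order 8: 3/3 normal; order 16: 1/1 normal.
Total normal subgroups: 7.

7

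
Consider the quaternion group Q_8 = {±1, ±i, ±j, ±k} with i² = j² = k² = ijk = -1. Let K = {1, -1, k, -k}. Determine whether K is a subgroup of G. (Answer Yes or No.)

Yes

|K| = 4 divides |G| = 8, consistent with Lagrange.
K contains the identity, every element's inverse is in K, and K is closed under ·: it is a subgroup.
In fact K = ⟨-k⟩.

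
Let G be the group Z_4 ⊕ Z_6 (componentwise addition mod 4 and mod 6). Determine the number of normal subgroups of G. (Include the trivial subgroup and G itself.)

G is abelian, so every subgroup is normal.
G has 16 subgroups in total, hence 16 normal subgroups.

16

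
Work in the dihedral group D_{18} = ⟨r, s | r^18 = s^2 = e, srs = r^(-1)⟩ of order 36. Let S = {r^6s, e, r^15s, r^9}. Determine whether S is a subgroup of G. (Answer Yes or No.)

|S| = 4 divides |G| = 36, consistent with Lagrange.
S contains the identity, every element's inverse is in S, and S is closed under ·: it is a subgroup.

Yes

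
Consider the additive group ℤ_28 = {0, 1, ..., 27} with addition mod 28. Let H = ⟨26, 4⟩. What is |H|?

14

|⟨26⟩| = 14 and |⟨4⟩| = 7, so |H| is a multiple of lcm(14, 7) = 14 and divides |G| = 28.
Closing under the operation: H = {0, 2, 4, 6, 8, 10, 12, 14, 16, 18, 20, 22, 24, 26}, so |H| = 14.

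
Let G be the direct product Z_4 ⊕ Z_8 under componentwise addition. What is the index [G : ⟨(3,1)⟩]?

|⟨(3,1)⟩| = 8 and |G| = 32.
By Lagrange, [G : H] = |G|/|H| = 32/8 = 4.

4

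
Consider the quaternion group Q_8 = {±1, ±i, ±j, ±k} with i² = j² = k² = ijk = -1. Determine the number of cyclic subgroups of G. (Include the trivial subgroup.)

Each element a generates a cyclic subgroup ⟨a⟩; distinct elements may generate the same one (a cyclic group of order d has φ(d) generators).
Cyclic subgroups by order — order 1: 1; order 2: 1; order 4: 3.
Total: 5.

5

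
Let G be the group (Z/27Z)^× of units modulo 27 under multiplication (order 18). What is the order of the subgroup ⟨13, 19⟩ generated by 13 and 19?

9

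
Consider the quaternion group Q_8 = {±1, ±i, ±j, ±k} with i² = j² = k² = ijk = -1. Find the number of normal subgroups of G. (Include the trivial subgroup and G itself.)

G has 6 subgroups. Checking conjugation-invariance by order — order 1: 1/1 normal; order 2: 1/1 normal; order 4: 3/3 normal; order 8: 1/1 normal.
Total normal subgroups: 6.

6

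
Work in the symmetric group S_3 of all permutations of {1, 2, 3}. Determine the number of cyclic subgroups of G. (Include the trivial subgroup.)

5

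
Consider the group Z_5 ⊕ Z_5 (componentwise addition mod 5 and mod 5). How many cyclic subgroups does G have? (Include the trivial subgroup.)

7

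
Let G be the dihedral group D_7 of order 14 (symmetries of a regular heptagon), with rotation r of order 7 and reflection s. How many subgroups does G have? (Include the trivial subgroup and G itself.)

|G| = 14, so by Lagrange every subgroup order divides 14. Divisors: 1, 2, 7, 14.
Subgroups by order — order 1: 1; order 2: 7; order 7: 1; order 14: 1.
Total: 1 + 7 + 1 + 1 = 10.

10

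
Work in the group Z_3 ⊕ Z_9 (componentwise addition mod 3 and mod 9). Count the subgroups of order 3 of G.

4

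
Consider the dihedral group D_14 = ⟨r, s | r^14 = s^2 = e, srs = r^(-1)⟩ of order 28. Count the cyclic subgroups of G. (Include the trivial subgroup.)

18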